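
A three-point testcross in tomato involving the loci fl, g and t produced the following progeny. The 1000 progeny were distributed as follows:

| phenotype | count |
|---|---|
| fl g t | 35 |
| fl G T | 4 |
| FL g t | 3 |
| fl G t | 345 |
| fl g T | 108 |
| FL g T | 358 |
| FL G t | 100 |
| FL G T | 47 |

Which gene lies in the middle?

t

The two most frequent reciprocal classes, FL g T and fl G t, are the parental types, so the F1 was FL g T / fl G t.
The two rarest classes, FL g t and fl G T, are the double crossovers. Comparing them with the parentals, only the t allele has switched, so t is the middle locus and the order is g – t – fl.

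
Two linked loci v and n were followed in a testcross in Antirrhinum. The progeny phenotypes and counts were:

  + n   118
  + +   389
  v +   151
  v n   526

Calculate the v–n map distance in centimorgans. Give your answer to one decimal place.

22.7 centimorgans

The two most frequent classes, + + (389) and v n (526), are the parental types, so the F1 was + + / v n.
The recombinant classes are + n and v +: 118 + 151 = 269.
Recombination frequency = 269/1184 = 0.2272 ≈ 22.7%, i.e. 22.7 centimorgans.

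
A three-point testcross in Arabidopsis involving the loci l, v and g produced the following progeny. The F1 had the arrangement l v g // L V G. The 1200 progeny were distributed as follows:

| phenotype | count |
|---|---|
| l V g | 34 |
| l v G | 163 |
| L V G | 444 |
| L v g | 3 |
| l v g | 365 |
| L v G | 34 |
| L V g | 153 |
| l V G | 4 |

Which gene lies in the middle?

l

The two rarest classes, L v g and l V G, are the double crossovers. Comparing them with the parentals, only the l allele has switched, so l is the middle locus and the order is v – l – g.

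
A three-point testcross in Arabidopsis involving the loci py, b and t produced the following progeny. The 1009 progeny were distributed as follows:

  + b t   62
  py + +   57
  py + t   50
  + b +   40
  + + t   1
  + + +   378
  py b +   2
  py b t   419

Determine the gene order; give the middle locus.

The two most frequent reciprocal classes, + + + and py b t, are the parental types, so the F1 was + + + / py b t.
The two rarest classes, + + t and py b +, are the double crossovers. Comparing them with the parentals, only the t allele has switched, so t is the middle locus and the order is b – t – py.

t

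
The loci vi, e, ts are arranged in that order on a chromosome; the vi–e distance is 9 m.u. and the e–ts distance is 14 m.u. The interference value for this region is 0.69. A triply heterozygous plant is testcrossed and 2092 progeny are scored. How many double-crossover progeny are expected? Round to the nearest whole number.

Map distances give recombination frequencies of 0.090 and 0.140 for the two intervals.
With interference 0.69 (so coincidence = 0.31), expected double-crossover frequency = 0.090 × 0.140 × 0.31 = 0.00391.
Expected number = 0.00391 × 2092 = 8.17 ≈ 8.

8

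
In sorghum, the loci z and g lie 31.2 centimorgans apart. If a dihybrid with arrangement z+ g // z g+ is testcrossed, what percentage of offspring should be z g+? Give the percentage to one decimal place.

34.4%

A map distance of 31.2 centimorgans corresponds to a recombination frequency of 0.312.
The F1 is z+ g / z g+, so z g+ is a parental gamete class with expected frequency (1 − r)/2 = 0.688/2 = 0.3440.
That is 0.3440 = 34.4% of the progeny.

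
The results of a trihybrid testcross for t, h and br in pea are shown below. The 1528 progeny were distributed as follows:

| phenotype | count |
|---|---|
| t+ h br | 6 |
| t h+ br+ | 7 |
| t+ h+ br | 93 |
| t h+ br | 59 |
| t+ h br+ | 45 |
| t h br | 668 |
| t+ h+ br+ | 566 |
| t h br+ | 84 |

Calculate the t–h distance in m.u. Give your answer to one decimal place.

7.7 m.u.

The two most frequent reciprocal classes, t+ h+ br+ and t h br, are the parental types, so the F1 was t+ h+ br+ / t h br.
The two rarest classes, t h+ br+ and t+ h br, are the double crossovers. Comparing them with the parentals, only the t allele has switched, so t is the middle locus and the order is br – t – h.
Crossovers in the t–h interval produce the single-crossover classes t+ h br+ and t h+ br (45 + 59 = 104) plus the double crossovers (13).
RF(t–h) = (104 + 13) / 1528 = 117/1528 = 0.0766 → 7.7 m.u.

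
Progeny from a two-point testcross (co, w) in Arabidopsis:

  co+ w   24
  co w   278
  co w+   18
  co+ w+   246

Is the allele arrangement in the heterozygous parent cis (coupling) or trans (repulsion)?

The two most frequent classes are co+ w+ (246) and co w (278); these are the parental (non-recombinant) types.
So the F1 carried co+ w+ on one chromosome and co w on the other — the recessive alleles are on the same chromosome (cis / coupling).

cis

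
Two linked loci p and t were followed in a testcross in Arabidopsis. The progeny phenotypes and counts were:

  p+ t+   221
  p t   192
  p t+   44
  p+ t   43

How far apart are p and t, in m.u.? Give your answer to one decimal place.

17.4 m.u.

The two most frequent classes, p+ t+ (221) and p t (192), are the parental types, so the F1 was p+ t+ / p t.
The recombinant classes are p+ t and p t+: 43 + 44 = 87.
Recombination frequency = 87/500 = 0.1740 ≈ 17.4%, i.e. 17.4 m.u.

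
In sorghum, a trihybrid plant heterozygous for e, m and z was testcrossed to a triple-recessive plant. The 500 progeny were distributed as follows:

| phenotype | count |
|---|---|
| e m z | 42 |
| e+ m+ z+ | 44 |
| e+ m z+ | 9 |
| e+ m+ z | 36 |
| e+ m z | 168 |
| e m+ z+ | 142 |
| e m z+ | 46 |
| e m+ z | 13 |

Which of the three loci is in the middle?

z

The two most frequent reciprocal classes, e m+ z+ and e+ m z, are the parental types, so the F1 was e m+ z+ / e+ m z.
The two rarest classes, e m+ z and e+ m z+, are the double crossovers. Comparing them with the parentals, only the z allele has switched, so z is the middle locus and the order is m – z – e.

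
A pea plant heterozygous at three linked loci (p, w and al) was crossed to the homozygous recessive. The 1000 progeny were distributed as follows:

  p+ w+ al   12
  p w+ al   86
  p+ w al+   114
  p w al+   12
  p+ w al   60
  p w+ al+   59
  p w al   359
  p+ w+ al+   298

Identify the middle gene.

The two most frequent reciprocal classes, p w al and p+ w+ al+, are the parental types, so the F1 was p w al / p+ w+ al+.
The two rarest classes, p w al+ and p+ w+ al, are the double crossovers. Comparing them with the parentals, only the al allele has switched, so al is the middle locus and the order is p – al – w.

al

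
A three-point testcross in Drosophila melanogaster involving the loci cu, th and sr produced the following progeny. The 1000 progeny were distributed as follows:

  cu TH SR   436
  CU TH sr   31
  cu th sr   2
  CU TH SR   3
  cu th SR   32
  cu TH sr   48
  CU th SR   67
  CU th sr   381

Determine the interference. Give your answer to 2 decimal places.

0.39

The two most frequent reciprocal classes, CU th sr and cu TH SR, are the parental types, so the F1 was CU th sr / cu TH SR.
The two rarest classes, cu th sr and CU TH SR, are the double crossovers. Comparing them with the parentals, only the cu allele has switched, so cu is the middle locus and the order is sr – cu – th.
sr–cu: (115 + 5)/1000 = 0.1200; cu–th: (63 + 5)/1000 = 0.0680.
Expected DCO frequency = 0.1200 × 0.0680 ≈ 0.00816; observed = 5/1000 ≈ 0.00500.
Coefficient of coincidence = 0.00500/0.00816 ≈ 0.61; interference = 1 − 0.61 = 0.39.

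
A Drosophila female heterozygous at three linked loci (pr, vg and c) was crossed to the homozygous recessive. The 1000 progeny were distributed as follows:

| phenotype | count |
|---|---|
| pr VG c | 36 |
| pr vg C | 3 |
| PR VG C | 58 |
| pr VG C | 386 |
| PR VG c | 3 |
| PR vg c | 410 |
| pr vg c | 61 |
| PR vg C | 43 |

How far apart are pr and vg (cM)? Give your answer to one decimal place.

The two most frequent reciprocal classes, pr VG C and PR vg c, are the parental types, so the F1 was pr VG C / PR vg c.
The two rarest classes, pr vg C and PR VG c, are the double crossovers. Comparing them with the parentals, only the vg allele has switched, so vg is the middle locus and the order is pr – vg – c.
Crossovers in the pr–vg interval produce the single-crossover classes PR VG C and pr vg c (58 + 61 = 119) plus the double crossovers (6).
RF(pr–vg) = (119 + 6) / 1000 = 125/1000 = 0.1250 → 12.5 cM.

12.5 cM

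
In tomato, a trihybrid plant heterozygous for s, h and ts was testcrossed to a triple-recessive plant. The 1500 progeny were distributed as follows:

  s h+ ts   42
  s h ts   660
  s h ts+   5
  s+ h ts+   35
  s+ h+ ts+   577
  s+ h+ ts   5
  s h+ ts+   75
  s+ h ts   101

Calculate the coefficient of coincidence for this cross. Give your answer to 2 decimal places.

The two most frequent reciprocal classes, s+ h+ ts+ and s h ts, are the parental types, so the F1 was s+ h+ ts+ / s h ts.
The two rarest classes, s+ h+ ts and s h ts+, are the double crossovers. Comparing them with the parentals, only the ts allele has switched, so ts is the middle locus and the order is s – ts – h.
s–ts: (176 + 10)/1500 = 0.1240; ts–h: (77 + 10)/1500 = 0.0580.
Expected DCO frequency = 0.1240 × 0.0580 ≈ 0.00719; observed = 10/1500 ≈ 0.00667.
Coefficient of coincidence = 0.00667/0.00719 ≈ 0.93.

0.93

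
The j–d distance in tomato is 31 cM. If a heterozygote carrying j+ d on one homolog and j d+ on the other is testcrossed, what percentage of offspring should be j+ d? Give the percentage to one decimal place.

34.5%

A map distance of 31 cM corresponds to a recombination frequency of 0.310.
The F1 is j+ d / j d+, so j+ d is a parental gamete class with expected frequency (1 − r)/2 = 0.690/2 = 0.3450.
That is 0.3450 = 34.5% of the progeny.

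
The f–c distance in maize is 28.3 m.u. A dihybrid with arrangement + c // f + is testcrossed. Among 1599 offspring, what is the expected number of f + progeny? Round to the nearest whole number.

573

A map distance of 28.3 m.u. corresponds to a recombination frequency of 0.283.
The F1 is + c / f +, so f + is a parental gamete class with expected frequency (1 − r)/2 = 0.717/2 = 0.3585.
Expected number = 0.3585 × 1599 = 573.24 ≈ 573.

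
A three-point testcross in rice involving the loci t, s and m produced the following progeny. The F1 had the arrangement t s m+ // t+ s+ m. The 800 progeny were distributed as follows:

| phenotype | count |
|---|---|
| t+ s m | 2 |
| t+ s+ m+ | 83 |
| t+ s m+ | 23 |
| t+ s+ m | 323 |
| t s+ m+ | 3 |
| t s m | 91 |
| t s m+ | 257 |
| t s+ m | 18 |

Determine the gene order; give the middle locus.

The two rarest classes, t s+ m+ and t+ s m, are the double crossovers. Comparing them with the parentals, only the s allele has switched, so s is the middle locus and the order is t – s – m.

s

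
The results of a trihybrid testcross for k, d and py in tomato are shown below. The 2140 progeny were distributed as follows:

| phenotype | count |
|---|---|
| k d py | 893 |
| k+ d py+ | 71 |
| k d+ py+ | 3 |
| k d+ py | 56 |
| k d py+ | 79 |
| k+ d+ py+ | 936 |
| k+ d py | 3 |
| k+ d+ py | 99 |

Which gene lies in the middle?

The two most frequent reciprocal classes, k+ d+ py+ and k d py, are the parental types, so the F1 was k+ d+ py+ / k d py.
The two rarest classes, k d+ py+ and k+ d py, are the double crossovers. Comparing them with the parentals, only the k allele has switched, so k is the middle locus and the order is py – k – d.

k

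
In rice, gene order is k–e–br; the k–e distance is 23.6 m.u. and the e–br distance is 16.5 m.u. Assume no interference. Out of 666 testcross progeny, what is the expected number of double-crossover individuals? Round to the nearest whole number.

Map distances give recombination frequencies of 0.236 and 0.165 for the two intervals.
With no interference, expected double-crossover frequency = 0.236 × 0.165 = 0.03894.
Expected number = 0.03894 × 666 = 25.93 ≈ 26.

26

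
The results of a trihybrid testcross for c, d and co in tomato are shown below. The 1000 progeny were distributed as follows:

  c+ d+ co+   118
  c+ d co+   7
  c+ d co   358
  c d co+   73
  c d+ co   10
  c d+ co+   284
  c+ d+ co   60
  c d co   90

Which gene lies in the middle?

The two most frequent reciprocal classes, c d+ co+ and c+ d co, are the parental types, so the F1 was c d+ co+ / c+ d co.
The two rarest classes, c d+ co and c+ d co+, are the double crossovers. Comparing them with the parentals, only the co allele has switched, so co is the middle locus and the order is c – co – d.

co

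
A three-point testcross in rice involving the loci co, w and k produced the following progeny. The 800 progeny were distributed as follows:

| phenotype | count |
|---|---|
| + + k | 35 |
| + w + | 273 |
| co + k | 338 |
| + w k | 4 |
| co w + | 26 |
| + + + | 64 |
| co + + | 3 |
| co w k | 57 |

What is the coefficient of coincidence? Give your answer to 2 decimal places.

0.64

The two most frequent reciprocal classes, + w + and co + k, are the parental types, so the F1 was + w + / co + k.
The two rarest classes, + w k and co + +, are the double crossovers. Comparing them with the parentals, only the k allele has switched, so k is the middle locus and the order is w – k – co.
w–k: (121 + 7)/800 = 0.1600; k–co: (61 + 7)/800 = 0.0850.
Expected DCO frequency = 0.1600 × 0.0850 ≈ 0.01360; observed = 7/800 ≈ 0.00875.
Coefficient of coincidence = 0.00875/0.01360 ≈ 0.64.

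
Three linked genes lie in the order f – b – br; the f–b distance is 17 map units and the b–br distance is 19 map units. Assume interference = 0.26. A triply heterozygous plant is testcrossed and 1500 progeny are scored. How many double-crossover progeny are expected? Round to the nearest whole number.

36

Map distances give recombination frequencies of 0.170 and 0.190 for the two intervals.
With interference 0.26 (so coincidence = 0.74), expected double-crossover frequency = 0.170 × 0.190 × 0.74 = 0.02390.
Expected number = 0.02390 × 1500 = 35.85 ≈ 36.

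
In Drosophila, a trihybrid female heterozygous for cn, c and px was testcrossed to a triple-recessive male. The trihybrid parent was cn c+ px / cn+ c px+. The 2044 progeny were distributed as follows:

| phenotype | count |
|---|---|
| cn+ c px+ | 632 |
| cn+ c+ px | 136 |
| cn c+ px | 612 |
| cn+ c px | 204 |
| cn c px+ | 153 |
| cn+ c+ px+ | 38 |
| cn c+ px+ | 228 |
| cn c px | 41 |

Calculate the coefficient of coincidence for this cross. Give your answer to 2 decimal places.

The two rarest classes, cn c px and cn+ c+ px+, are the double crossovers. Comparing them with the parentals, only the c allele has switched, so c is the middle locus and the order is cn – c – px.
cn–c: (289 + 79)/2044 = 0.1800; c–px: (432 + 79)/2044 = 0.2500.
Expected DCO frequency = 0.1800 × 0.2500 ≈ 0.04500; observed = 79/2044 ≈ 0.03865.
Coefficient of coincidence = 0.03865/0.04500 ≈ 0.86.

0.86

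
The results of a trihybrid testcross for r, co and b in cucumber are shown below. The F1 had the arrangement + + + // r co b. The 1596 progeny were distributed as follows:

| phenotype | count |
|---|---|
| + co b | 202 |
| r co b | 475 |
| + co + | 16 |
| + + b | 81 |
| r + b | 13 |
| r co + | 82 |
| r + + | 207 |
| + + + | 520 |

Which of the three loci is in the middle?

co

The two rarest classes, + co + and r + b, are the double crossovers. Comparing them with the parentals, only the co allele has switched, so co is the middle locus and the order is b – co – r.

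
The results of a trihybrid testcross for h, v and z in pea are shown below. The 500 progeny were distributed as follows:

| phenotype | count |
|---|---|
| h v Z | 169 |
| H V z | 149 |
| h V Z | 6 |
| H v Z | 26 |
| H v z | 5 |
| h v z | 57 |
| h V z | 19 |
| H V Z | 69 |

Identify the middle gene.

The two most frequent reciprocal classes, H V z and h v Z, are the parental types, so the F1 was H V z / h v Z.
The two rarest classes, H v z and h V Z, are the double crossovers. Comparing them with the parentals, only the v allele has switched, so v is the middle locus and the order is z – v – h.

v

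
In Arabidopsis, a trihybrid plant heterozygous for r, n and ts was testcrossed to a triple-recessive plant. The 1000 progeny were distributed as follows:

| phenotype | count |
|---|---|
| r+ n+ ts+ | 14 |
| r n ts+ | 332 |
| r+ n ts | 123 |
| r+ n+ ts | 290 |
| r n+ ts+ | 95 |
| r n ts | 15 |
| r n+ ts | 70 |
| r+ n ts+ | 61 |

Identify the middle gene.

ts

The two most frequent reciprocal classes, r n ts+ and r+ n+ ts, are the parental types, so the F1 was r n ts+ / r+ n+ ts.
The two rarest classes, r n ts and r+ n+ ts+, are the double crossovers. Comparing them with the parentals, only the ts allele has switched, so ts is the middle locus and the order is n – ts – r.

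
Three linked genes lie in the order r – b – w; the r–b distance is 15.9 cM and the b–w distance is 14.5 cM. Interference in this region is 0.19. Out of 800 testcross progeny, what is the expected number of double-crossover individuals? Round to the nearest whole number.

15

Map distances give recombination frequencies of 0.159 and 0.145 for the two intervals.
With interference 0.19 (so coincidence = 0.81), expected double-crossover frequency = 0.159 × 0.145 × 0.81 = 0.01867.
Expected number = 0.01867 × 800 = 14.94 ≈ 15.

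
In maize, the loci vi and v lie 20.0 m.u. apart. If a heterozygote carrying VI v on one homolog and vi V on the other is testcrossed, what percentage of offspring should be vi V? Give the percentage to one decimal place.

A map distance of 20.0 m.u. corresponds to a recombination frequency of 0.200.
The F1 is VI v / vi V, so vi V is a parental gamete class with expected frequency (1 − r)/2 = 0.800/2 = 0.4000.
That is 0.4000 = 40.0% of the progeny.

40.0%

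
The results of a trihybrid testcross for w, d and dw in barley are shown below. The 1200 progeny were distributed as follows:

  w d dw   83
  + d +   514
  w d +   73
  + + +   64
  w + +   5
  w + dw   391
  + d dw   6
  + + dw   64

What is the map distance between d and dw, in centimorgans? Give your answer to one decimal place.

13.2 centimorgans

The two most frequent reciprocal classes, + d + and w + dw, are the parental types, so the F1 was + d + / w + dw.
The two rarest classes, + d dw and w + +, are the double crossovers. Comparing them with the parentals, only the dw allele has switched, so dw is the middle locus and the order is d – dw – w.
Crossovers in the d–dw interval produce the single-crossover classes + + + and w d dw (64 + 83 = 147) plus the double crossovers (11).
RF(d–dw) = (147 + 11) / 1200 = 158/1200 = 0.1317 → 13.2 centimorgans.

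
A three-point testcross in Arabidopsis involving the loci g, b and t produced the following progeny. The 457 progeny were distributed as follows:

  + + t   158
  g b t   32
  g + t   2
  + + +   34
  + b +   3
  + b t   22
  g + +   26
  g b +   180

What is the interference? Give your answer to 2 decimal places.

0.39

The two most frequent reciprocal classes, g b + and + + t, are the parental types, so the F1 was g b + / + + t.
The two rarest classes, + b + and g + t, are the double crossovers. Comparing them with the parentals, only the g allele has switched, so g is the middle locus and the order is b – g – t.
b–g: (48 + 5)/457 = 0.1160; g–t: (66 + 5)/457 = 0.1554.
Expected DCO frequency = 0.1160 × 0.1554 ≈ 0.01803; observed = 5/457 ≈ 0.01094.
Coefficient of coincidence = 0.01094/0.01803 ≈ 0.61; interference = 1 − 0.61 = 0.39.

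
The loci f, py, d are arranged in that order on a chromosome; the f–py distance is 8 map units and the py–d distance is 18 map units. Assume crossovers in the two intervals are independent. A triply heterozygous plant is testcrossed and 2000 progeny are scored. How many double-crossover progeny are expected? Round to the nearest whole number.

Map distances give recombination frequencies of 0.080 and 0.180 for the two intervals.
With no interference, expected double-crossover frequency = 0.080 × 0.180 = 0.01440.
Expected number = 0.01440 × 2000 = 28.80 ≈ 29.

29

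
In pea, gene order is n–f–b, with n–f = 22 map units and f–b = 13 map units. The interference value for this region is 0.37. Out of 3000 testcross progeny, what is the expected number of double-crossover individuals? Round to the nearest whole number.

54

Map distances give recombination frequencies of 0.220 and 0.130 for the two intervals.
With interference 0.37 (so coincidence = 0.63), expected double-crossover frequency = 0.220 × 0.130 × 0.63 = 0.01802.
Expected number = 0.01802 × 3000 = 54.05 ≈ 54.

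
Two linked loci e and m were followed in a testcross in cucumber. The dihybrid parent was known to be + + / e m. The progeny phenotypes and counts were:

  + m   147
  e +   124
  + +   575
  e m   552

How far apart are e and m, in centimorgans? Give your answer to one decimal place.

19.4 centimorgans

The recombinant classes are + m and e +: 147 + 124 = 271.
Recombination frequency = 271/1398 = 0.1938 ≈ 19.4%, i.e. 19.4 centimorgans.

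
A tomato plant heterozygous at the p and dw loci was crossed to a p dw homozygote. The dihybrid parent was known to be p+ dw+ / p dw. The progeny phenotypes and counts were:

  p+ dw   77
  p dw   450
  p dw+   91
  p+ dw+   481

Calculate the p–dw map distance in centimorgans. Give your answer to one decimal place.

15.3 centimorgans

The recombinant classes are p+ dw and p dw+: 77 + 91 = 168.
Recombination frequency = 168/1099 = 0.1529 ≈ 15.3%, i.e. 15.3 centimorgans.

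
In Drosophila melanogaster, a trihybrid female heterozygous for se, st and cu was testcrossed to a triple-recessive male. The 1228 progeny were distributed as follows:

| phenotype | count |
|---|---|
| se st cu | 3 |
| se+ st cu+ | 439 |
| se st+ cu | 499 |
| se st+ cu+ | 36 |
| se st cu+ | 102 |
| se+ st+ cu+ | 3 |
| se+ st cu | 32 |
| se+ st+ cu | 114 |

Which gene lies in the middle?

The two most frequent reciprocal classes, se st+ cu and se+ st cu+, are the parental types, so the F1 was se st+ cu / se+ st cu+.
The two rarest classes, se st cu and se+ st+ cu+, are the double crossovers. Comparing them with the parentals, only the st allele has switched, so st is the middle locus and the order is se – st – cu.

st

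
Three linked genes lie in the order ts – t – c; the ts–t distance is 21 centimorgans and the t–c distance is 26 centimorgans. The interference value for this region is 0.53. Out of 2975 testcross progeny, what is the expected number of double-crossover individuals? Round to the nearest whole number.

76

Map distances give recombination frequencies of 0.210 and 0.260 for the two intervals.
With interference 0.53 (so coincidence = 0.47), expected double-crossover frequency = 0.210 × 0.260 × 0.47 = 0.02566.
Expected number = 0.02566 × 2975 = 76.34 ≈ 76.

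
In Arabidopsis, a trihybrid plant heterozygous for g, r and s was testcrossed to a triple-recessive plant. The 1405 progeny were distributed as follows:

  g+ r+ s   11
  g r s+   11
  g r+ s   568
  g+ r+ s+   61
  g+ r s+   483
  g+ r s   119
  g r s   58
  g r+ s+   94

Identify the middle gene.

The two most frequent reciprocal classes, g+ r s+ and g r+ s, are the parental types, so the F1 was g+ r s+ / g r+ s.
The two rarest classes, g r s+ and g+ r+ s, are the double crossovers. Comparing them with the parentals, only the g allele has switched, so g is the middle locus and the order is r – g – s.

g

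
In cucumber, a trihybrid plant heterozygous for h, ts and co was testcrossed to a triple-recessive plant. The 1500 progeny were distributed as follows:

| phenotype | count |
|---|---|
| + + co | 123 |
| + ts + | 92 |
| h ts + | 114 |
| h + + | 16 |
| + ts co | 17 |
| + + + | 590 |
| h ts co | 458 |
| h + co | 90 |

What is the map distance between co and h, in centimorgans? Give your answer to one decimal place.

18.0 centimorgans

The two most frequent reciprocal classes, h ts co and + + +, are the parental types, so the F1 was h ts co / + + +.
The two rarest classes, + ts co and h + +, are the double crossovers. Comparing them with the parentals, only the h allele has switched, so h is the middle locus and the order is co – h – ts.
Crossovers in the co–h interval produce the single-crossover classes h ts + and + + co (114 + 123 = 237) plus the double crossovers (33).
RF(co–h) = (237 + 33) / 1500 = 270/1500 = 0.1800 → 18.0 centimorgans.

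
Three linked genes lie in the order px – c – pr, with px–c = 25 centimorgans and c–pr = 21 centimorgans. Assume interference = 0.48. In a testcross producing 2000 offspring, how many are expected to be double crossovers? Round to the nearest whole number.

55

Map distances give recombination frequencies of 0.250 and 0.210 for the two intervals.
With interference 0.48 (so coincidence = 0.52), expected double-crossover frequency = 0.250 × 0.210 × 0.52 = 0.02730.
Expected number = 0.02730 × 2000 = 54.60 ≈ 55.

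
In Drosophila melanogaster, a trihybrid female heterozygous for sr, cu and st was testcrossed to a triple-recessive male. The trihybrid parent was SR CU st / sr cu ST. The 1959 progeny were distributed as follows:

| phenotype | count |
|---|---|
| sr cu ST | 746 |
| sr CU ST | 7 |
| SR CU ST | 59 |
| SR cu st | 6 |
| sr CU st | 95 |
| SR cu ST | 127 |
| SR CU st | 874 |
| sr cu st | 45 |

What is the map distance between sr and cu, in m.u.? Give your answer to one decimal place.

The two rarest classes, SR cu st and sr CU ST, are the double crossovers. Comparing them with the parentals, only the cu allele has switched, so cu is the middle locus and the order is st – cu – sr.
Crossovers in the cu–sr interval produce the single-crossover classes sr CU st and SR cu ST (95 + 127 = 222) plus the double crossovers (13).
RF(cu–sr) = (222 + 13) / 1959 = 235/1959 = 0.1200 → 12.0 m.u.

12.0 m.u.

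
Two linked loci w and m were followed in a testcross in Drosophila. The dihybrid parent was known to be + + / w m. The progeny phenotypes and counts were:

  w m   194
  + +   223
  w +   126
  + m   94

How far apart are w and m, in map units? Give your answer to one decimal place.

The recombinant classes are + m and w +: 94 + 126 = 220.
Recombination frequency = 220/637 = 0.3454 ≈ 34.5%, i.e. 34.5 map units.

34.5 map units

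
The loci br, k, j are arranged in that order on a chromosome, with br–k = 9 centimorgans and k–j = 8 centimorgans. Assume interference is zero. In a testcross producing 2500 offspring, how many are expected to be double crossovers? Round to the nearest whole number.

Map distances give recombination frequencies of 0.090 and 0.080 for the two intervals.
With no interference, expected double-crossover frequency = 0.090 × 0.080 = 0.00720.
Expected number = 0.00720 × 2500 = 18.00 ≈ 18.

18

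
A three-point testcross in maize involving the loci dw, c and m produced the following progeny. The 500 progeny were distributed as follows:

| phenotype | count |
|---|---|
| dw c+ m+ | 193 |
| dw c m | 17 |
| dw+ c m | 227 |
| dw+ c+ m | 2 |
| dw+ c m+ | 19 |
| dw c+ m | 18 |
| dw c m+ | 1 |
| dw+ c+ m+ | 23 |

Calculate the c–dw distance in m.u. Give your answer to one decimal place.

The two most frequent reciprocal classes, dw c+ m+ and dw+ c m, are the parental types, so the F1 was dw c+ m+ / dw+ c m.
The two rarest classes, dw c m+ and dw+ c+ m, are the double crossovers. Comparing them with the parentals, only the c allele has switched, so c is the middle locus and the order is dw – c – m.
Crossovers in the dw–c interval produce the single-crossover classes dw+ c+ m+ and dw c m (23 + 17 = 40) plus the double crossovers (3).
RF(dw–c) = (40 + 3) / 500 = 43/500 = 0.0860 → 8.6 m.u.

8.6 m.u.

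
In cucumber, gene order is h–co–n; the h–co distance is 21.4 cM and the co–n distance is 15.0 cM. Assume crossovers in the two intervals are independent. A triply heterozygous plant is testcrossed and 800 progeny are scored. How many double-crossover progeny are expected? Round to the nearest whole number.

Map distances give recombination frequencies of 0.214 and 0.150 for the two intervals.
With no interference, expected double-crossover frequency = 0.214 × 0.150 = 0.03210.
Expected number = 0.03210 × 800 = 25.68 ≈ 26.

26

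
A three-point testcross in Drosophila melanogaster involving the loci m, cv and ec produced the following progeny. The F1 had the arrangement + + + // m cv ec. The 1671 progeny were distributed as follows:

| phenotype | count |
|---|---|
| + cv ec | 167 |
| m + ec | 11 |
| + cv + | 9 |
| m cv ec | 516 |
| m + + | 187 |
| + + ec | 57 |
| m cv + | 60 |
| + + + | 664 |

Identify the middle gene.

The two rarest classes, + cv + and m + ec, are the double crossovers. Comparing them with the parentals, only the cv allele has switched, so cv is the middle locus and the order is m – cv – ec.

cv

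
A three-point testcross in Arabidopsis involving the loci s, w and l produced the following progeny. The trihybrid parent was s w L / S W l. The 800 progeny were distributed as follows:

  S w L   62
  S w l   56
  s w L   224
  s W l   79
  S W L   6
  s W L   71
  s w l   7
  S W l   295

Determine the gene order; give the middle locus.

l

The two rarest classes, s w l and S W L, are the double crossovers. Comparing them with the parentals, only the l allele has switched, so l is the middle locus and the order is w – l – s.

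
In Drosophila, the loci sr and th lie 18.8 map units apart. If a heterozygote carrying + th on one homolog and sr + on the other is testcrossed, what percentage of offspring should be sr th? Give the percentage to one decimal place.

9.4%

A map distance of 18.8 map units corresponds to a recombination frequency of 0.188.
The F1 is + th / sr +, so sr th is a recombinant gamete class with expected frequency r/2 = 0.188/2 = 0.0940.
That is 0.0940 = 9.4% of the progeny.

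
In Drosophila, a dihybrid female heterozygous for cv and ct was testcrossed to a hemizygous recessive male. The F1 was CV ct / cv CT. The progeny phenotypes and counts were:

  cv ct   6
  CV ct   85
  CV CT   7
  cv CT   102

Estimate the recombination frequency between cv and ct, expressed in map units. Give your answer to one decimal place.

6.5 map units

The recombinant classes are CV CT and cv ct: 7 + 6 = 13.
Recombination frequency = 13/200 = 0.0650 ≈ 6.5%, i.e. 6.5 map units.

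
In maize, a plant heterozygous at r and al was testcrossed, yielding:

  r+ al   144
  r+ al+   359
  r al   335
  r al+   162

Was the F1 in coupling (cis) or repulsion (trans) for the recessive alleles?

cis

The two most frequent classes are r+ al+ (359) and r al (335); these are the parental (non-recombinant) types.
So the F1 carried r+ al+ on one chromosome and r al on the other — the recessive alleles are on the same chromosome (cis / coupling).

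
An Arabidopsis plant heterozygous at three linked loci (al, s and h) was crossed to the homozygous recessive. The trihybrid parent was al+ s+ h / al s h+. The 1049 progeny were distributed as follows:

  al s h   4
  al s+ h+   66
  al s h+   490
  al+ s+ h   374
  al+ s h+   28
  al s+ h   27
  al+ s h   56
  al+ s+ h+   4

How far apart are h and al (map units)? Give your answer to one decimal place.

The two rarest classes, al+ s+ h+ and al s h, are the double crossovers. Comparing them with the parentals, only the h allele has switched, so h is the middle locus and the order is al – h – s.
Crossovers in the al–h interval produce the single-crossover classes al s+ h and al+ s h+ (27 + 28 = 55) plus the double crossovers (8).
RF(al–h) = (55 + 8) / 1049 = 63/1049 = 0.0601 → 6.0 map units.

6.0 map units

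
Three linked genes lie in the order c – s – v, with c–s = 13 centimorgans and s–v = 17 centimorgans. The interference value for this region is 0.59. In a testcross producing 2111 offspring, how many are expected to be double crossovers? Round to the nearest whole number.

19

Map distances give recombination frequencies of 0.130 and 0.170 for the two intervals.
With interference 0.59 (so coincidence = 0.41), expected double-crossover frequency = 0.130 × 0.170 × 0.41 = 0.00906.
Expected number = 0.00906 × 2111 = 19.13 ≈ 19.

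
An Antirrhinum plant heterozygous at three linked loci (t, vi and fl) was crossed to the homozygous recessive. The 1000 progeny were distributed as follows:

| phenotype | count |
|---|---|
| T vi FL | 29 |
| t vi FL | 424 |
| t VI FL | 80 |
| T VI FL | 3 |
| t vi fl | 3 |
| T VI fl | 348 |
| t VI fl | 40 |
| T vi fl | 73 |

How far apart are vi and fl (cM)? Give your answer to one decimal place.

15.9 cM

The two most frequent reciprocal classes, T VI fl and t vi FL, are the parental types, so the F1 was T VI fl / t vi FL.
The two rarest classes, T VI FL and t vi fl, are the double crossovers. Comparing them with the parentals, only the fl allele has switched, so fl is the middle locus and the order is vi – fl – t.
Crossovers in the vi–fl interval produce the single-crossover classes T vi fl and t VI FL (73 + 80 = 153) plus the double crossovers (6).
RF(vi–fl) = (153 + 6) / 1000 = 159/1000 = 0.1590 → 15.9 cM.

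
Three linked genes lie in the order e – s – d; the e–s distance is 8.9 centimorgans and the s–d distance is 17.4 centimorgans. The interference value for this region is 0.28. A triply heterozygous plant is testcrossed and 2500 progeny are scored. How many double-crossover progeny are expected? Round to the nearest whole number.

Map distances give recombination frequencies of 0.089 and 0.174 for the two intervals.
With interference 0.28 (so coincidence = 0.72), expected double-crossover frequency = 0.089 × 0.174 × 0.72 = 0.01115.
Expected number = 0.01115 × 2500 = 27.87 ≈ 28.

28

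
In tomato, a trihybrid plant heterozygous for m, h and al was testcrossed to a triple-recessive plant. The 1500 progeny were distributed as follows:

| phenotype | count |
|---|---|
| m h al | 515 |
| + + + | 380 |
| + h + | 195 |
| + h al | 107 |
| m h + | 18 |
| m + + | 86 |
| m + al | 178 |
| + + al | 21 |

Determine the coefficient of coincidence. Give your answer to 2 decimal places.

0.61

The two most frequent reciprocal classes, m h al and + + +, are the parental types, so the F1 was m h al / + + +.
The two rarest classes, m h + and + + al, are the double crossovers. Comparing them with the parentals, only the al allele has switched, so al is the middle locus and the order is m – al – h.
m–al: (193 + 39)/1500 = 0.1547; al–h: (373 + 39)/1500 = 0.2747.
Expected DCO frequency = 0.1547 × 0.2747 ≈ 0.04250; observed = 39/1500 ≈ 0.02600.
Coefficient of coincidence = 0.02600/0.04250 ≈ 0.61.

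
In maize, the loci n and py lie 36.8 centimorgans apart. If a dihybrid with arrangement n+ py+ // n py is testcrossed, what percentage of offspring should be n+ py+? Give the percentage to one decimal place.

31.6%

A map distance of 36.8 centimorgans corresponds to a recombination frequency of 0.368.
The F1 is n+ py+ / n py, so n+ py+ is a parental gamete class with expected frequency (1 − r)/2 = 0.632/2 = 0.3160.
That is 0.3160 = 31.6% of the progeny.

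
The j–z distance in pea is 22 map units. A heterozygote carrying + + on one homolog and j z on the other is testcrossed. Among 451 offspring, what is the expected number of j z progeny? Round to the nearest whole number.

176

A map distance of 22 map units corresponds to a recombination frequency of 0.220.
The F1 is + + / j z, so j z is a parental gamete class with expected frequency (1 − r)/2 = 0.780/2 = 0.3900.
Expected number = 0.3900 × 451 = 175.89 ≈ 176.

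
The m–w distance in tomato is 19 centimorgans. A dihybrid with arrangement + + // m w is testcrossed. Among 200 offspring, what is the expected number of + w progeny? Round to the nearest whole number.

19

A map distance of 19 centimorgans corresponds to a recombination frequency of 0.190.
The F1 is + + / m w, so + w is a recombinant gamete class with expected frequency r/2 = 0.190/2 = 0.0950.
Expected number = 0.0950 × 200 = 19.00 ≈ 19.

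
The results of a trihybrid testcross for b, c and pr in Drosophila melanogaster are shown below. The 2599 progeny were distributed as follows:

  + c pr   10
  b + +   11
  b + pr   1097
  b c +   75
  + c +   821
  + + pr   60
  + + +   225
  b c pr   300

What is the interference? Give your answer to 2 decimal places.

The two most frequent reciprocal classes, + c + and b + pr, are the parental types, so the F1 was + c + / b + pr.
The two rarest classes, + c pr and b + +, are the double crossovers. Comparing them with the parentals, only the pr allele has switched, so pr is the middle locus and the order is c – pr – b.
c–pr: (525 + 21)/2599 = 0.2101; pr–b: (135 + 21)/2599 = 0.0600.
Expected DCO frequency = 0.2101 × 0.0600 ≈ 0.01261; observed = 21/2599 ≈ 0.00808.
Coefficient of coincidence = 0.00808/0.01261 ≈ 0.64; interference = 1 − 0.64 = 0.36.

0.36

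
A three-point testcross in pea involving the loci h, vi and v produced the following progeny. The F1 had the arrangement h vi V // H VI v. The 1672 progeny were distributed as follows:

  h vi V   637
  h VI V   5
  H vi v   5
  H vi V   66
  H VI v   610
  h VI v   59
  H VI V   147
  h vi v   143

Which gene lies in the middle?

vi

The two rarest classes, h VI V and H vi v, are the double crossovers. Comparing them with the parentals, only the vi allele has switched, so vi is the middle locus and the order is h – vi – v.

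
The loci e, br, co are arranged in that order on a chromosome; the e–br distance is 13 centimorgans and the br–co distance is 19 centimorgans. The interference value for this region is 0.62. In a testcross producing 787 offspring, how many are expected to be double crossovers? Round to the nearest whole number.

7

Map distances give recombination frequencies of 0.130 and 0.190 for the two intervals.
With interference 0.62 (so coincidence = 0.38), expected double-crossover frequency = 0.130 × 0.190 × 0.38 = 0.00939.
Expected number = 0.00939 × 787 = 7.39 ≈ 7.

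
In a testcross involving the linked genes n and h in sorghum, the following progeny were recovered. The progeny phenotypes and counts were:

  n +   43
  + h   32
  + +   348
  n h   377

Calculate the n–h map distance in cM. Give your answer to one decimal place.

The two most frequent classes, + + (348) and n h (377), are the parental types, so the F1 was + + / n h.
The recombinant classes are + h and n +: 32 + 43 = 75.
Recombination frequency = 75/800 = 0.0938 ≈ 9.4%, i.e. 9.4 cM.

9.4 cM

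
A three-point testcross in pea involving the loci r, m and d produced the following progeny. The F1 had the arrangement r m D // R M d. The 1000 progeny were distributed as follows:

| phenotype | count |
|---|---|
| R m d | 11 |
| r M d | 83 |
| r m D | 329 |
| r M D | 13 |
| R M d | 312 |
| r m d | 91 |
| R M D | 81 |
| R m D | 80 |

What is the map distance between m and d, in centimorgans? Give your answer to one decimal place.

19.6 centimorgans

The two rarest classes, r M D and R m d, are the double crossovers. Comparing them with the parentals, only the m allele has switched, so m is the middle locus and the order is r – m – d.
Crossovers in the m–d interval produce the single-crossover classes r m d and R M D (91 + 81 = 172) plus the double crossovers (24).
RF(m–d) = (172 + 24) / 1000 = 196/1000 = 0.1960 → 19.6 centimorgans.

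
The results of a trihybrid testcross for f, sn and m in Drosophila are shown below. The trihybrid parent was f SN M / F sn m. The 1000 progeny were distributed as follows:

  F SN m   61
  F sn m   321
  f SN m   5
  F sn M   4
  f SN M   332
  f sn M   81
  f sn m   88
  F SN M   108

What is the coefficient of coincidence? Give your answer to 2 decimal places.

The two rarest classes, f SN m and F sn M, are the double crossovers. Comparing them with the parentals, only the m allele has switched, so m is the middle locus and the order is f – m – sn.
f–m: (196 + 9)/1000 = 0.2050; m–sn: (142 + 9)/1000 = 0.1510.
Expected DCO frequency = 0.2050 × 0.1510 ≈ 0.03095; observed = 9/1000 ≈ 0.00900.
Coefficient of coincidence = 0.00900/0.03095 ≈ 0.29.

0.29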